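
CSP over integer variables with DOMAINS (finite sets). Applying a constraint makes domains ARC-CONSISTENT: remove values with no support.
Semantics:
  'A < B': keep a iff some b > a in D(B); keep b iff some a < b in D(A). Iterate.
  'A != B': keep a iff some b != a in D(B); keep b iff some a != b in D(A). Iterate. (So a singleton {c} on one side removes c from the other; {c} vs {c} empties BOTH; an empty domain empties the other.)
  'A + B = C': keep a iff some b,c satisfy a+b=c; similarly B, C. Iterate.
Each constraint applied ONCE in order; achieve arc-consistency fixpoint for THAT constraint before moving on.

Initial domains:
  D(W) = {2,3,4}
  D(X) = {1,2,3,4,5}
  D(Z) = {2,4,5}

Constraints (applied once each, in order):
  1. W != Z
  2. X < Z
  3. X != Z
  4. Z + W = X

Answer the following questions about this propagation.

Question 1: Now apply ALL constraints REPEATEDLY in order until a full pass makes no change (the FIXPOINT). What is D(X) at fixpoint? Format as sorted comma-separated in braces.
pass 0 (initial): D(X)={1,2,3,4,5}
pass 1: W {2,3,4}->{2}; X {1,2,3,4,5}->{4}; Z {2,4,5}->{2}
pass 2: W {2}->{}; X {4}->{}; Z {2}->{}
pass 3: no change
Fixpoint after 3 passes: D(X) = {}

Answer: {}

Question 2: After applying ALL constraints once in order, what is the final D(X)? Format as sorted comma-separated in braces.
Constraint 1 (W != Z) on D(W)={2,3,4} D(Z)={2,4,5}: no change
Constraint 2 (X < Z) on D(X)={1,2,3,4,5} D(Z)={2,4,5}: X {1,2,3,4,5}->{1,2,3,4}
Constraint 3 (X != Z) on D(X)={1,2,3,4} D(Z)={2,4,5}: no change
Constraint 4 (Z + W = X) on D(Z)={2,4,5} D(W)={2,3,4} D(X)={1,2,3,4}: Z {2,4,5}->{2}; W {2,3,4}->{2}; X {1,2,3,4}->{4}
So after all 4 constraints: D(X) = {4}

Answer: {4}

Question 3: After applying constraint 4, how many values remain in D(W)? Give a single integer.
Answer: 1

Derivation:
Constraint 1 (W != Z) on D(W)={2,3,4} D(Z)={2,4,5}: no change
Constraint 2 (X < Z) on D(X)={1,2,3,4,5} D(Z)={2,4,5}: X {1,2,3,4,5}->{1,2,3,4}
Constraint 3 (X != Z) on D(X)={1,2,3,4} D(Z)={2,4,5}: no change
Constraint 4 (Z + W = X) on D(Z)={2,4,5} D(W)={2,3,4} D(X)={1,2,3,4}: Z {2,4,5}->{2}; W {2,3,4}->{2}; X {1,2,3,4}->{4}
So after constraint 4: D(W)={2}, size = 1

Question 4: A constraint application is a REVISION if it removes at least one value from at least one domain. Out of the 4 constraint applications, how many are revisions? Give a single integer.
Constraint 1 (W != Z) on D(W)={2,3,4} D(Z)={2,4,5}: no change => not a revision
Constraint 2 (X < Z) on D(X)={1,2,3,4,5} D(Z)={2,4,5}: X {1,2,3,4,5}->{1,2,3,4} => REVISION
Constraint 3 (X != Z) on D(X)={1,2,3,4} D(Z)={2,4,5}: no change => not a revision
Constraint 4 (Z + W = X) on D(Z)={2,4,5} D(W)={2,3,4} D(X)={1,2,3,4}: Z {2,4,5}->{2}; W {2,3,4}->{2}; X {1,2,3,4}->{4} => REVISION
Total revisions = 2

Answer: 2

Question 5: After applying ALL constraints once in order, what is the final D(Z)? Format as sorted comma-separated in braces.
Constraint 1 (W != Z) on D(W)={2,3,4} D(Z)={2,4,5}: no change
Constraint 2 (X < Z) on D(X)={1,2,3,4,5} D(Z)={2,4,5}: X {1,2,3,4,5}->{1,2,3,4}
Constraint 3 (X != Z) on D(X)={1,2,3,4} D(Z)={2,4,5}: no change
Constraint 4 (Z + W = X) on D(Z)={2,4,5} D(W)={2,3,4} D(X)={1,2,3,4}: Z {2,4,5}->{2}; W {2,3,4}->{2}; X {1,2,3,4}->{4}
So after all 4 constraints: D(Z) = {2}

Answer: {2}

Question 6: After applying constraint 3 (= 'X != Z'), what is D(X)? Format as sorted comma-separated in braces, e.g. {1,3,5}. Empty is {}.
Answer: {1,2,3,4}

Derivation:
Constraint 1 (W != Z) on D(W)={2,3,4} D(Z)={2,4,5}: no change
Constraint 2 (X < Z) on D(X)={1,2,3,4,5} D(Z)={2,4,5}: X {1,2,3,4,5}->{1,2,3,4}
Constraint 3 (X != Z) on D(X)={1,2,3,4} D(Z)={2,4,5}: no change
So after constraint 3: D(X) = {1,2,3,4}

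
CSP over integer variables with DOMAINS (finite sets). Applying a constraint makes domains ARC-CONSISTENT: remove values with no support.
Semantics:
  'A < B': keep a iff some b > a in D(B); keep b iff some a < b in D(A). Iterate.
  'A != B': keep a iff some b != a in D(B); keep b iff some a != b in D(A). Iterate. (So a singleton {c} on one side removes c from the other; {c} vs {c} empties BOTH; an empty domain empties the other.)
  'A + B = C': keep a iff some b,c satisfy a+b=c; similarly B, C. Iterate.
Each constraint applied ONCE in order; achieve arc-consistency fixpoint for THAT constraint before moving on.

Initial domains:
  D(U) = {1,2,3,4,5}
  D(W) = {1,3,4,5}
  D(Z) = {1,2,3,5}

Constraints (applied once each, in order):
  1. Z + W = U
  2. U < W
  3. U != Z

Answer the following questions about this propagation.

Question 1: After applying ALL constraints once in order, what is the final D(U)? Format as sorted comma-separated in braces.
Answer: {2,3}

Derivation:
Constraint 1 (Z + W = U) on D(Z)={1,2,3,5} D(W)={1,3,4,5} D(U)={1,2,3,4,5}: Z {1,2,3,5}->{1,2,3}; W {1,3,4,5}->{1,3,4}; U {1,2,3,4,5}->{2,3,4,5}
Constraint 2 (U < W) on D(U)={2,3,4,5} D(W)={1,3,4}: U {2,3,4,5}->{2,3}; W {1,3,4}->{3,4}
Constraint 3 (U != Z) on D(U)={2,3} D(Z)={1,2,3}: no change
So after all 3 constraints: D(U) = {2,3}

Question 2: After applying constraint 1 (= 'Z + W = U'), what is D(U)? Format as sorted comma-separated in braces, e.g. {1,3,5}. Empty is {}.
Constraint 1 (Z + W = U) on D(Z)={1,2,3,5} D(W)={1,3,4,5} D(U)={1,2,3,4,5}: Z {1,2,3,5}->{1,2,3}; W {1,3,4,5}->{1,3,4}; U {1,2,3,4,5}->{2,3,4,5}
So after constraint 1: D(U) = {2,3,4,5}

Answer: {2,3,4,5}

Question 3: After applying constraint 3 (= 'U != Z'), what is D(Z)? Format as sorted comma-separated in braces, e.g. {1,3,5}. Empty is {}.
Constraint 1 (Z + W = U) on D(Z)={1,2,3,5} D(W)={1,3,4,5} D(U)={1,2,3,4,5}: Z {1,2,3,5}->{1,2,3}; W {1,3,4,5}->{1,3,4}; U {1,2,3,4,5}->{2,3,4,5}
Constraint 2 (U < W) on D(U)={2,3,4,5} D(W)={1,3,4}: U {2,3,4,5}->{2,3}; W {1,3,4}->{3,4}
Constraint 3 (U != Z) on D(U)={2,3} D(Z)={1,2,3}: no change
So after constraint 3: D(Z) = {1,2,3}

Answer: {1,2,3}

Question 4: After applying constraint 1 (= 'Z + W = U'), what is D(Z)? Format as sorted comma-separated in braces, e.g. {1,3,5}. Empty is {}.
Answer: {1,2,3}

Derivation:
Constraint 1 (Z + W = U) on D(Z)={1,2,3,5} D(W)={1,3,4,5} D(U)={1,2,3,4,5}: Z {1,2,3,5}->{1,2,3}; W {1,3,4,5}->{1,3,4}; U {1,2,3,4,5}->{2,3,4,5}
So after constraint 1: D(Z) = {1,2,3}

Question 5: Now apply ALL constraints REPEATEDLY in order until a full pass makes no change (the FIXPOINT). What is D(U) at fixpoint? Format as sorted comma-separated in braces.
pass 0 (initial): D(U)={1,2,3,4,5}
pass 1: U {1,2,3,4,5}->{2,3}; W {1,3,4,5}->{3,4}; Z {1,2,3,5}->{1,2,3}
pass 2: U {2,3}->{}; W {3,4}->{}; Z {1,2,3}->{}
pass 3: no change
Fixpoint after 3 passes: D(U) = {}

Answer: {}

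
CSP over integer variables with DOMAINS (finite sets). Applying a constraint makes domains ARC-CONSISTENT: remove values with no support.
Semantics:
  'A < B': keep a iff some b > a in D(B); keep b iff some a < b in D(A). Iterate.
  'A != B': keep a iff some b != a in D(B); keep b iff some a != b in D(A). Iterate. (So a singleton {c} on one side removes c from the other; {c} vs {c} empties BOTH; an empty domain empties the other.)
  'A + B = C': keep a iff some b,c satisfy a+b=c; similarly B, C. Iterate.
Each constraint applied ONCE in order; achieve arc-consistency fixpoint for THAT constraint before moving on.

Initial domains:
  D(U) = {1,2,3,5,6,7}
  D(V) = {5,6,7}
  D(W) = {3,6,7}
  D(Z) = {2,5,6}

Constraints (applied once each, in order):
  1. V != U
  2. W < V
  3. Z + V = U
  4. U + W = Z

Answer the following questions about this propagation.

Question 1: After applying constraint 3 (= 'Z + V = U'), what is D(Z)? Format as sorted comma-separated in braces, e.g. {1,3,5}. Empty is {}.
Answer: {2}

Derivation:
Constraint 1 (V != U) on D(V)={5,6,7} D(U)={1,2,3,5,6,7}: no change
Constraint 2 (W < V) on D(W)={3,6,7} D(V)={5,6,7}: W {3,6,7}->{3,6}
Constraint 3 (Z + V = U) on D(Z)={2,5,6} D(V)={5,6,7} D(U)={1,2,3,5,6,7}: Z {2,5,6}->{2}; V {5,6,7}->{5}; U {1,2,3,5,6,7}->{7}
So after constraint 3: D(Z) = {2}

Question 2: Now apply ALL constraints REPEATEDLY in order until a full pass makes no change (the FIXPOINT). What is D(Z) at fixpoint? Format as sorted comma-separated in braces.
pass 0 (initial): D(Z)={2,5,6}
pass 1: U {1,2,3,5,6,7}->{}; V {5,6,7}->{5}; W {3,6,7}->{}; Z {2,5,6}->{}
pass 2: V {5}->{}
pass 3: no change
Fixpoint after 3 passes: D(Z) = {}

Answer: {}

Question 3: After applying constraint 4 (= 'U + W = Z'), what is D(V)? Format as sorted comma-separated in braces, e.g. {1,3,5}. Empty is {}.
Constraint 1 (V != U) on D(V)={5,6,7} D(U)={1,2,3,5,6,7}: no change
Constraint 2 (W < V) on D(W)={3,6,7} D(V)={5,6,7}: W {3,6,7}->{3,6}
Constraint 3 (Z + V = U) on D(Z)={2,5,6} D(V)={5,6,7} D(U)={1,2,3,5,6,7}: Z {2,5,6}->{2}; V {5,6,7}->{5}; U {1,2,3,5,6,7}->{7}
Constraint 4 (U + W = Z) on D(U)={7} D(W)={3,6} D(Z)={2}: U {7}->{}; W {3,6}->{}; Z {2}->{}
So after constraint 4: D(V) = {5}

Answer: {5}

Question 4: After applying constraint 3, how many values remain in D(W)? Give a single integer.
Answer: 2

Derivation:
Constraint 1 (V != U) on D(V)={5,6,7} D(U)={1,2,3,5,6,7}: no change
Constraint 2 (W < V) on D(W)={3,6,7} D(V)={5,6,7}: W {3,6,7}->{3,6}
Constraint 3 (Z + V = U) on D(Z)={2,5,6} D(V)={5,6,7} D(U)={1,2,3,5,6,7}: Z {2,5,6}->{2}; V {5,6,7}->{5}; U {1,2,3,5,6,7}->{7}
So after constraint 3: D(W)={3,6}, size = 2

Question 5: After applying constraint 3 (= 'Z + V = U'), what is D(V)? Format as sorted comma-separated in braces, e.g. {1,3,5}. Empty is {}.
Constraint 1 (V != U) on D(V)={5,6,7} D(U)={1,2,3,5,6,7}: no change
Constraint 2 (W < V) on D(W)={3,6,7} D(V)={5,6,7}: W {3,6,7}->{3,6}
Constraint 3 (Z + V = U) on D(Z)={2,5,6} D(V)={5,6,7} D(U)={1,2,3,5,6,7}: Z {2,5,6}->{2}; V {5,6,7}->{5}; U {1,2,3,5,6,7}->{7}
So after constraint 3: D(V) = {5}

Answer: {5}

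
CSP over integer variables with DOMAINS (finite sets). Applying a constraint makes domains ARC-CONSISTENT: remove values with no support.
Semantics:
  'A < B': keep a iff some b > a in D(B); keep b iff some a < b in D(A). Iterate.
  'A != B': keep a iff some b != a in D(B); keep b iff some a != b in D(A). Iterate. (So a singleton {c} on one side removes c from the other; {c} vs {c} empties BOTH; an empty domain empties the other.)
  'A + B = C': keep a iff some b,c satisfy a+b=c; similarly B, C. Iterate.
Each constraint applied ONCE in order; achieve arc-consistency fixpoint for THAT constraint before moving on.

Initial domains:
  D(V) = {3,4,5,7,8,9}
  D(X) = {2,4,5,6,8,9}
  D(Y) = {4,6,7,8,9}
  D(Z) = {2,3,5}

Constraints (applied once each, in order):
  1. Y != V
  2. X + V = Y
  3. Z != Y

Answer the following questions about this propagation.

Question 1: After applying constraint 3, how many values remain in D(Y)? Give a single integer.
Answer: 4

Derivation:
Constraint 1 (Y != V) on D(Y)={4,6,7,8,9} D(V)={3,4,5,7,8,9}: no change
Constraint 2 (X + V = Y) on D(X)={2,4,5,6,8,9} D(V)={3,4,5,7,8,9} D(Y)={4,6,7,8,9}: X {2,4,5,6,8,9}->{2,4,5,6}; V {3,4,5,7,8,9}->{3,4,5,7}; Y {4,6,7,8,9}->{6,7,8,9}
Constraint 3 (Z != Y) on D(Z)={2,3,5} D(Y)={6,7,8,9}: no change
So after constraint 3: D(Y)={6,7,8,9}, size = 4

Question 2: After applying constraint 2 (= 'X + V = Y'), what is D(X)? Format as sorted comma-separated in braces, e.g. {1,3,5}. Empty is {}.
Answer: {2,4,5,6}

Derivation:
Constraint 1 (Y != V) on D(Y)={4,6,7,8,9} D(V)={3,4,5,7,8,9}: no change
Constraint 2 (X + V = Y) on D(X)={2,4,5,6,8,9} D(V)={3,4,5,7,8,9} D(Y)={4,6,7,8,9}: X {2,4,5,6,8,9}->{2,4,5,6}; V {3,4,5,7,8,9}->{3,4,5,7}; Y {4,6,7,8,9}->{6,7,8,9}
So after constraint 2: D(X) = {2,4,5,6}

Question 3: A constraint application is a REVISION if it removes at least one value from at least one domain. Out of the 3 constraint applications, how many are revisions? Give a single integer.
Constraint 1 (Y != V) on D(Y)={4,6,7,8,9} D(V)={3,4,5,7,8,9}: no change => not a revision
Constraint 2 (X + V = Y) on D(X)={2,4,5,6,8,9} D(V)={3,4,5,7,8,9} D(Y)={4,6,7,8,9}: X {2,4,5,6,8,9}->{2,4,5,6}; V {3,4,5,7,8,9}->{3,4,5,7}; Y {4,6,7,8,9}->{6,7,8,9} => REVISION
Constraint 3 (Z != Y) on D(Z)={2,3,5} D(Y)={6,7,8,9}: no change => not a revision
Total revisions = 1

Answer: 1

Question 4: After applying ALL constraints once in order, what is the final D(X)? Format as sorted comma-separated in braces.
Answer: {2,4,5,6}

Derivation:
Constraint 1 (Y != V) on D(Y)={4,6,7,8,9} D(V)={3,4,5,7,8,9}: no change
Constraint 2 (X + V = Y) on D(X)={2,4,5,6,8,9} D(V)={3,4,5,7,8,9} D(Y)={4,6,7,8,9}: X {2,4,5,6,8,9}->{2,4,5,6}; V {3,4,5,7,8,9}->{3,4,5,7}; Y {4,6,7,8,9}->{6,7,8,9}
Constraint 3 (Z != Y) on D(Z)={2,3,5} D(Y)={6,7,8,9}: no change
So after all 3 constraints: D(X) = {2,4,5,6}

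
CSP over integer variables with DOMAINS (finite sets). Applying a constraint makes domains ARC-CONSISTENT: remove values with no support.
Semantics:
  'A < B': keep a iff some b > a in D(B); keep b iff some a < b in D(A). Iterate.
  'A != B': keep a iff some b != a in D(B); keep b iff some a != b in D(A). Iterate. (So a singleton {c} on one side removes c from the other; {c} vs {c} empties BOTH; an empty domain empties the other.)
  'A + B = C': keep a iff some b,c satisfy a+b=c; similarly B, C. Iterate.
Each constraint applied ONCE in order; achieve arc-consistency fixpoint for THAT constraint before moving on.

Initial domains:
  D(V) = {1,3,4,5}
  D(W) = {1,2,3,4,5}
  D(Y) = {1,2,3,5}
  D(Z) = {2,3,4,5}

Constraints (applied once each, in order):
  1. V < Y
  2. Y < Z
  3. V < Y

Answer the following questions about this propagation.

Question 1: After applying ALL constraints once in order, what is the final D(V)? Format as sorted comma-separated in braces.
Answer: {1}

Derivation:
Constraint 1 (V < Y) on D(V)={1,3,4,5} D(Y)={1,2,3,5}: V {1,3,4,5}->{1,3,4}; Y {1,2,3,5}->{2,3,5}
Constraint 2 (Y < Z) on D(Y)={2,3,5} D(Z)={2,3,4,5}: Y {2,3,5}->{2,3}; Z {2,3,4,5}->{3,4,5}
Constraint 3 (V < Y) on D(V)={1,3,4} D(Y)={2,3}: V {1,3,4}->{1}
So after all 3 constraints: D(V) = {1}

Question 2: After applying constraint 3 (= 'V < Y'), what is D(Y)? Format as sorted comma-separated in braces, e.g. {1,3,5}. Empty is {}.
Constraint 1 (V < Y) on D(V)={1,3,4,5} D(Y)={1,2,3,5}: V {1,3,4,5}->{1,3,4}; Y {1,2,3,5}->{2,3,5}
Constraint 2 (Y < Z) on D(Y)={2,3,5} D(Z)={2,3,4,5}: Y {2,3,5}->{2,3}; Z {2,3,4,5}->{3,4,5}
Constraint 3 (V < Y) on D(V)={1,3,4} D(Y)={2,3}: V {1,3,4}->{1}
So after constraint 3: D(Y) = {2,3}

Answer: {2,3}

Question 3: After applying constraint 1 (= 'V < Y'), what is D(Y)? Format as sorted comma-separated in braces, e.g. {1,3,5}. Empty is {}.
Answer: {2,3,5}

Derivation:
Constraint 1 (V < Y) on D(V)={1,3,4,5} D(Y)={1,2,3,5}: V {1,3,4,5}->{1,3,4}; Y {1,2,3,5}->{2,3,5}
So after constraint 1: D(Y) = {2,3,5}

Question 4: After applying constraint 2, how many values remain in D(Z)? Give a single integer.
Constraint 1 (V < Y) on D(V)={1,3,4,5} D(Y)={1,2,3,5}: V {1,3,4,5}->{1,3,4}; Y {1,2,3,5}->{2,3,5}
Constraint 2 (Y < Z) on D(Y)={2,3,5} D(Z)={2,3,4,5}: Y {2,3,5}->{2,3}; Z {2,3,4,5}->{3,4,5}
So after constraint 2: D(Z)={3,4,5}, size = 3

Answer: 3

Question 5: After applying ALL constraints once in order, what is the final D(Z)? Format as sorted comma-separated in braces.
Constraint 1 (V < Y) on D(V)={1,3,4,5} D(Y)={1,2,3,5}: V {1,3,4,5}->{1,3,4}; Y {1,2,3,5}->{2,3,5}
Constraint 2 (Y < Z) on D(Y)={2,3,5} D(Z)={2,3,4,5}: Y {2,3,5}->{2,3}; Z {2,3,4,5}->{3,4,5}
Constraint 3 (V < Y) on D(V)={1,3,4} D(Y)={2,3}: V {1,3,4}->{1}
So after all 3 constraints: D(Z) = {3,4,5}

Answer: {3,4,5}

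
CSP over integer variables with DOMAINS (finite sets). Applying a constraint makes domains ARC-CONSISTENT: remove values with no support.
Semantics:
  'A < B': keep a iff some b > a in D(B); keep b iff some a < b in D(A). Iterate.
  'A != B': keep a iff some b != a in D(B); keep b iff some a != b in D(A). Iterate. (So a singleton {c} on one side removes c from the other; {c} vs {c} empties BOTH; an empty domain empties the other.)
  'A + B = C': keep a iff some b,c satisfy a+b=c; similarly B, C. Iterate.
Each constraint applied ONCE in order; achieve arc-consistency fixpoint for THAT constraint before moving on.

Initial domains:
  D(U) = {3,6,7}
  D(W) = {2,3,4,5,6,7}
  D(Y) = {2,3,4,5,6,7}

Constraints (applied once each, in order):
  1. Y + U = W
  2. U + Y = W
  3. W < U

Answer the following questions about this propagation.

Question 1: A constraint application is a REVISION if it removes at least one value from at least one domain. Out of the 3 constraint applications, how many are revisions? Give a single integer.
Answer: 2

Derivation:
Constraint 1 (Y + U = W) on D(Y)={2,3,4,5,6,7} D(U)={3,6,7} D(W)={2,3,4,5,6,7}: Y {2,3,4,5,6,7}->{2,3,4}; U {3,6,7}->{3}; W {2,3,4,5,6,7}->{5,6,7} => REVISION
Constraint 2 (U + Y = W) on D(U)={3} D(Y)={2,3,4} D(W)={5,6,7}: no change => not a revision
Constraint 3 (W < U) on D(W)={5,6,7} D(U)={3}: W {5,6,7}->{}; U {3}->{} => REVISION
Total revisions = 2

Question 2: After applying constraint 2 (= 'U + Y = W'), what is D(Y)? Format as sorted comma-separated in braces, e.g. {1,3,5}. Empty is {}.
Answer: {2,3,4}

Derivation:
Constraint 1 (Y + U = W) on D(Y)={2,3,4,5,6,7} D(U)={3,6,7} D(W)={2,3,4,5,6,7}: Y {2,3,4,5,6,7}->{2,3,4}; U {3,6,7}->{3}; W {2,3,4,5,6,7}->{5,6,7}
Constraint 2 (U + Y = W) on D(U)={3} D(Y)={2,3,4} D(W)={5,6,7}: no change
So after constraint 2: D(Y) = {2,3,4}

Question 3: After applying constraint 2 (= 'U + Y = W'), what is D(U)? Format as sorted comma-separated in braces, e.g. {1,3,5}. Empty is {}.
Constraint 1 (Y + U = W) on D(Y)={2,3,4,5,6,7} D(U)={3,6,7} D(W)={2,3,4,5,6,7}: Y {2,3,4,5,6,7}->{2,3,4}; U {3,6,7}->{3}; W {2,3,4,5,6,7}->{5,6,7}
Constraint 2 (U + Y = W) on D(U)={3} D(Y)={2,3,4} D(W)={5,6,7}: no change
So after constraint 2: D(U) = {3}

Answer: {3}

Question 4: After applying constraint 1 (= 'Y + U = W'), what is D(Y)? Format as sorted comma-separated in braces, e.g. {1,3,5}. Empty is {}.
Constraint 1 (Y + U = W) on D(Y)={2,3,4,5,6,7} D(U)={3,6,7} D(W)={2,3,4,5,6,7}: Y {2,3,4,5,6,7}->{2,3,4}; U {3,6,7}->{3}; W {2,3,4,5,6,7}->{5,6,7}
So after constraint 1: D(Y) = {2,3,4}

Answer: {2,3,4}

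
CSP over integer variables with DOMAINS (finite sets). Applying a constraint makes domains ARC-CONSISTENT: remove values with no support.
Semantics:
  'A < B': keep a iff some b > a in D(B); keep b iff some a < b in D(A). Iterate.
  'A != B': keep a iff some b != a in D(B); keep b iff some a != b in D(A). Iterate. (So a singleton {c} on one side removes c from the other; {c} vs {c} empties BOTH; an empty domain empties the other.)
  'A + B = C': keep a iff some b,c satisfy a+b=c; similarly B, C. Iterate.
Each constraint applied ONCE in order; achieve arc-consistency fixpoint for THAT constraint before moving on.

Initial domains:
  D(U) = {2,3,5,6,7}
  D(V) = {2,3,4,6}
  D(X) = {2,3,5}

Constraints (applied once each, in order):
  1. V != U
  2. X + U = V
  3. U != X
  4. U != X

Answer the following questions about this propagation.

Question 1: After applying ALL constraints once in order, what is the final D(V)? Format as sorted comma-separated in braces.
Constraint 1 (V != U) on D(V)={2,3,4,6} D(U)={2,3,5,6,7}: no change
Constraint 2 (X + U = V) on D(X)={2,3,5} D(U)={2,3,5,6,7} D(V)={2,3,4,6}: X {2,3,5}->{2,3}; U {2,3,5,6,7}->{2,3}; V {2,3,4,6}->{4,6}
Constraint 3 (U != X) on D(U)={2,3} D(X)={2,3}: no change
Constraint 4 (U != X) on D(U)={2,3} D(X)={2,3}: no change
So after all 4 constraints: D(V) = {4,6}

Answer: {4,6}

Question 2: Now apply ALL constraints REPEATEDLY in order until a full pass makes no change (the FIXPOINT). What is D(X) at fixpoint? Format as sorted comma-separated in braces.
pass 0 (initial): D(X)={2,3,5}
pass 1: U {2,3,5,6,7}->{2,3}; V {2,3,4,6}->{4,6}; X {2,3,5}->{2,3}
pass 2: no change
Fixpoint after 2 passes: D(X) = {2,3}

Answer: {2,3}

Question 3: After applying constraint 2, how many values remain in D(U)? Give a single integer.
Answer: 2

Derivation:
Constraint 1 (V != U) on D(V)={2,3,4,6} D(U)={2,3,5,6,7}: no change
Constraint 2 (X + U = V) on D(X)={2,3,5} D(U)={2,3,5,6,7} D(V)={2,3,4,6}: X {2,3,5}->{2,3}; U {2,3,5,6,7}->{2,3}; V {2,3,4,6}->{4,6}
So after constraint 2: D(U)={2,3}, size = 2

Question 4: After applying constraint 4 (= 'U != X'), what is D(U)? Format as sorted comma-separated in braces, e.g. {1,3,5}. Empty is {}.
Answer: {2,3}

Derivation:
Constraint 1 (V != U) on D(V)={2,3,4,6} D(U)={2,3,5,6,7}: no change
Constraint 2 (X + U = V) on D(X)={2,3,5} D(U)={2,3,5,6,7} D(V)={2,3,4,6}: X {2,3,5}->{2,3}; U {2,3,5,6,7}->{2,3}; V {2,3,4,6}->{4,6}
Constraint 3 (U != X) on D(U)={2,3} D(X)={2,3}: no change
Constraint 4 (U != X) on D(U)={2,3} D(X)={2,3}: no change
So after constraint 4: D(U) = {2,3}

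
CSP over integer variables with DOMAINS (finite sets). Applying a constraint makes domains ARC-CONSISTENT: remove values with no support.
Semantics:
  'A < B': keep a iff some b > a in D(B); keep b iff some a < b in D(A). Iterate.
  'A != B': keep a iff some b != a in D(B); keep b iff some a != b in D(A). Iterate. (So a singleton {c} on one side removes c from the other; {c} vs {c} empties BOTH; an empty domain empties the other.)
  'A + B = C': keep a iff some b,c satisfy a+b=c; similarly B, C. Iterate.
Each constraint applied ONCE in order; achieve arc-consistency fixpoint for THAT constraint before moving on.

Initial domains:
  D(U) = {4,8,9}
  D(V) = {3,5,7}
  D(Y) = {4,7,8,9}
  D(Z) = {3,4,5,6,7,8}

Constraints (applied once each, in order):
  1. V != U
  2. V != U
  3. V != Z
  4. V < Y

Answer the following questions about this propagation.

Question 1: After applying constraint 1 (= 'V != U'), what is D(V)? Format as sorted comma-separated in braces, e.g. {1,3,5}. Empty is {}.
Constraint 1 (V != U) on D(V)={3,5,7} D(U)={4,8,9}: no change
So after constraint 1: D(V) = {3,5,7}

Answer: {3,5,7}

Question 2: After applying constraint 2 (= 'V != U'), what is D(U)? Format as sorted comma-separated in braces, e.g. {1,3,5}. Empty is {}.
Constraint 1 (V != U) on D(V)={3,5,7} D(U)={4,8,9}: no change
Constraint 2 (V != U) on D(V)={3,5,7} D(U)={4,8,9}: no change
So after constraint 2: D(U) = {4,8,9}

Answer: {4,8,9}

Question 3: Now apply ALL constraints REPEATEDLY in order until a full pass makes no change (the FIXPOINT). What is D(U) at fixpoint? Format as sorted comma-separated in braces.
pass 0 (initial): D(U)={4,8,9}
pass 1: no change
Fixpoint after 1 passes: D(U) = {4,8,9}

Answer: {4,8,9}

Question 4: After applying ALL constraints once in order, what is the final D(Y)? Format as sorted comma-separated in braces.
Constraint 1 (V != U) on D(V)={3,5,7} D(U)={4,8,9}: no change
Constraint 2 (V != U) on D(V)={3,5,7} D(U)={4,8,9}: no change
Constraint 3 (V != Z) on D(V)={3,5,7} D(Z)={3,4,5,6,7,8}: no change
Constraint 4 (V < Y) on D(V)={3,5,7} D(Y)={4,7,8,9}: no change
So after all 4 constraints: D(Y) = {4,7,8,9}

Answer: {4,7,8,9}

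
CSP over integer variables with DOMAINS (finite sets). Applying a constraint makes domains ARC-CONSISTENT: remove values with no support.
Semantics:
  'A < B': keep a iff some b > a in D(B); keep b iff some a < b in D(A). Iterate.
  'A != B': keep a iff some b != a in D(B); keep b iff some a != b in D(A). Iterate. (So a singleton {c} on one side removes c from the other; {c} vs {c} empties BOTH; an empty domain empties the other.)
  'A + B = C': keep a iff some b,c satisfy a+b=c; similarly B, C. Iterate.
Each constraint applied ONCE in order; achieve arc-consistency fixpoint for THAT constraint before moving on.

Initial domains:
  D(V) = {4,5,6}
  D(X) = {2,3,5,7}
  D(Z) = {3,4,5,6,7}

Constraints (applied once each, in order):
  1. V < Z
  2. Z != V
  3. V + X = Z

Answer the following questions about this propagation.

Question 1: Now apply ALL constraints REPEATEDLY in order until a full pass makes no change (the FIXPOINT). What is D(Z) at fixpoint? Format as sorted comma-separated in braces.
Answer: {6,7}

Derivation:
pass 0 (initial): D(Z)={3,4,5,6,7}
pass 1: V {4,5,6}->{4,5}; X {2,3,5,7}->{2,3}; Z {3,4,5,6,7}->{6,7}
pass 2: no change
Fixpoint after 2 passes: D(Z) = {6,7}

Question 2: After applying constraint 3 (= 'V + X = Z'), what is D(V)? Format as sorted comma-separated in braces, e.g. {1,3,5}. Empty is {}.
Constraint 1 (V < Z) on D(V)={4,5,6} D(Z)={3,4,5,6,7}: Z {3,4,5,6,7}->{5,6,7}
Constraint 2 (Z != V) on D(Z)={5,6,7} D(V)={4,5,6}: no change
Constraint 3 (V + X = Z) on D(V)={4,5,6} D(X)={2,3,5,7} D(Z)={5,6,7}: V {4,5,6}->{4,5}; X {2,3,5,7}->{2,3}; Z {5,6,7}->{6,7}
So after constraint 3: D(V) = {4,5}

Answer: {4,5}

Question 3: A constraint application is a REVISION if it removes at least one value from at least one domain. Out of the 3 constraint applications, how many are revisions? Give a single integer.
Constraint 1 (V < Z) on D(V)={4,5,6} D(Z)={3,4,5,6,7}: Z {3,4,5,6,7}->{5,6,7} => REVISION
Constraint 2 (Z != V) on D(Z)={5,6,7} D(V)={4,5,6}: no change => not a revision
Constraint 3 (V + X = Z) on D(V)={4,5,6} D(X)={2,3,5,7} D(Z)={5,6,7}: V {4,5,6}->{4,5}; X {2,3,5,7}->{2,3}; Z {5,6,7}->{6,7} => REVISION
Total revisions = 2

Answer: 2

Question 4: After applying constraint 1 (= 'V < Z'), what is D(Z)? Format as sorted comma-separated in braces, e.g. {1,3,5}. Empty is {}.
Answer: {5,6,7}

Derivation:
Constraint 1 (V < Z) on D(V)={4,5,6} D(Z)={3,4,5,6,7}: Z {3,4,5,6,7}->{5,6,7}
So after constraint 1: D(Z) = {5,6,7}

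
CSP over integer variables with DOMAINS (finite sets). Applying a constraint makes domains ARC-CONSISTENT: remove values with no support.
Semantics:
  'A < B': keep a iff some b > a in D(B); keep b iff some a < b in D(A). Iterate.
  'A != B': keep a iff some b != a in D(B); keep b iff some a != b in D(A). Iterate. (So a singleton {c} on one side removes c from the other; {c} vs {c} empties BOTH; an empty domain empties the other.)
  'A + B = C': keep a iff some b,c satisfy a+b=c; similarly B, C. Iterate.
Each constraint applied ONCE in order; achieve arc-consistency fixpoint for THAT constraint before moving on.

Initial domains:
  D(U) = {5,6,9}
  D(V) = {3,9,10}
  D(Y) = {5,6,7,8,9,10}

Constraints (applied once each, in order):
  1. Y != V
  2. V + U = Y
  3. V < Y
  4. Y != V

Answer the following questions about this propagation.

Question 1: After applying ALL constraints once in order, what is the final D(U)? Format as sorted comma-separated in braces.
Constraint 1 (Y != V) on D(Y)={5,6,7,8,9,10} D(V)={3,9,10}: no change
Constraint 2 (V + U = Y) on D(V)={3,9,10} D(U)={5,6,9} D(Y)={5,6,7,8,9,10}: V {3,9,10}->{3}; U {5,6,9}->{5,6}; Y {5,6,7,8,9,10}->{8,9}
Constraint 3 (V < Y) on D(V)={3} D(Y)={8,9}: no change
Constraint 4 (Y != V) on D(Y)={8,9} D(V)={3}: no change
So after all 4 constraints: D(U) = {5,6}

Answer: {5,6}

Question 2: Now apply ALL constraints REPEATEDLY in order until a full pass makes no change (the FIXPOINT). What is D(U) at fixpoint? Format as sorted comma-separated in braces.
Answer: {5,6}

Derivation:
pass 0 (initial): D(U)={5,6,9}
pass 1: U {5,6,9}->{5,6}; V {3,9,10}->{3}; Y {5,6,7,8,9,10}->{8,9}
pass 2: no change
Fixpoint after 2 passes: D(U) = {5,6}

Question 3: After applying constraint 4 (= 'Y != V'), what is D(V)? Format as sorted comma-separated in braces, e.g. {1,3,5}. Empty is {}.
Constraint 1 (Y != V) on D(Y)={5,6,7,8,9,10} D(V)={3,9,10}: no change
Constraint 2 (V + U = Y) on D(V)={3,9,10} D(U)={5,6,9} D(Y)={5,6,7,8,9,10}: V {3,9,10}->{3}; U {5,6,9}->{5,6}; Y {5,6,7,8,9,10}->{8,9}
Constraint 3 (V < Y) on D(V)={3} D(Y)={8,9}: no change
Constraint 4 (Y != V) on D(Y)={8,9} D(V)={3}: no change
So after constraint 4: D(V) = {3}

Answer: {3}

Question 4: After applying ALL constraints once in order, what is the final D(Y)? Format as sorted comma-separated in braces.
Constraint 1 (Y != V) on D(Y)={5,6,7,8,9,10} D(V)={3,9,10}: no change
Constraint 2 (V + U = Y) on D(V)={3,9,10} D(U)={5,6,9} D(Y)={5,6,7,8,9,10}: V {3,9,10}->{3}; U {5,6,9}->{5,6}; Y {5,6,7,8,9,10}->{8,9}
Constraint 3 (V < Y) on D(V)={3} D(Y)={8,9}: no change
Constraint 4 (Y != V) on D(Y)={8,9} D(V)={3}: no change
So after all 4 constraints: D(Y) = {8,9}

Answer: {8,9}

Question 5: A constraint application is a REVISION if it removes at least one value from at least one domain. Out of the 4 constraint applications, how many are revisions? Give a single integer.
Answer: 1

Derivation:
Constraint 1 (Y != V) on D(Y)={5,6,7,8,9,10} D(V)={3,9,10}: no change => not a revision
Constraint 2 (V + U = Y) on D(V)={3,9,10} D(U)={5,6,9} D(Y)={5,6,7,8,9,10}: V {3,9,10}->{3}; U {5,6,9}->{5,6}; Y {5,6,7,8,9,10}->{8,9} => REVISION
Constraint 3 (V < Y) on D(V)={3} D(Y)={8,9}: no change => not a revision
Constraint 4 (Y != V) on D(Y)={8,9} D(V)={3}: no change => not a revision
Total revisions = 1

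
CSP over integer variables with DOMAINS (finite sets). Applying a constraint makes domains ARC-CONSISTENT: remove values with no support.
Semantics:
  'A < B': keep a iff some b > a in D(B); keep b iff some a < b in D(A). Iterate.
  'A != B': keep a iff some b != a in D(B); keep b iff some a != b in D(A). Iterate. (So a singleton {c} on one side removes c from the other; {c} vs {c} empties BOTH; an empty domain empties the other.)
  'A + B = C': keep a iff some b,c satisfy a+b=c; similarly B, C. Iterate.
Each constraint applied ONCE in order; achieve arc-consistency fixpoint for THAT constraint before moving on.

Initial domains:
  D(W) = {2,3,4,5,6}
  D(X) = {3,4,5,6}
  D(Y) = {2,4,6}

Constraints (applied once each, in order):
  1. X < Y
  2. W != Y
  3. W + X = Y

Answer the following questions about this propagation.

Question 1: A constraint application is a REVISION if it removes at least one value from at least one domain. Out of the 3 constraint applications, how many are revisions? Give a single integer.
Constraint 1 (X < Y) on D(X)={3,4,5,6} D(Y)={2,4,6}: X {3,4,5,6}->{3,4,5}; Y {2,4,6}->{4,6} => REVISION
Constraint 2 (W != Y) on D(W)={2,3,4,5,6} D(Y)={4,6}: no change => not a revision
Constraint 3 (W + X = Y) on D(W)={2,3,4,5,6} D(X)={3,4,5} D(Y)={4,6}: W {2,3,4,5,6}->{2,3}; X {3,4,5}->{3,4}; Y {4,6}->{6} => REVISION
Total revisions = 2

Answer: 2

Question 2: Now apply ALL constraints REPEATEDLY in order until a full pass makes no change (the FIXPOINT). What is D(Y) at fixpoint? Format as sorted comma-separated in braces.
Answer: {6}

Derivation:
pass 0 (initial): D(Y)={2,4,6}
pass 1: W {2,3,4,5,6}->{2,3}; X {3,4,5,6}->{3,4}; Y {2,4,6}->{6}
pass 2: no change
Fixpoint after 2 passes: D(Y) = {6}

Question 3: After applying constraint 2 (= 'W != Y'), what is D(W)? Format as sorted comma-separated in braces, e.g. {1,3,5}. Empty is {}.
Constraint 1 (X < Y) on D(X)={3,4,5,6} D(Y)={2,4,6}: X {3,4,5,6}->{3,4,5}; Y {2,4,6}->{4,6}
Constraint 2 (W != Y) on D(W)={2,3,4,5,6} D(Y)={4,6}: no change
So after constraint 2: D(W) = {2,3,4,5,6}

Answer: {2,3,4,5,6}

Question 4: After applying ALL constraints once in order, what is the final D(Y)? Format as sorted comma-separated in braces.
Answer: {6}

Derivation:
Constraint 1 (X < Y) on D(X)={3,4,5,6} D(Y)={2,4,6}: X {3,4,5,6}->{3,4,5}; Y {2,4,6}->{4,6}
Constraint 2 (W != Y) on D(W)={2,3,4,5,6} D(Y)={4,6}: no change
Constraint 3 (W + X = Y) on D(W)={2,3,4,5,6} D(X)={3,4,5} D(Y)={4,6}: W {2,3,4,5,6}->{2,3}; X {3,4,5}->{3,4}; Y {4,6}->{6}
So after all 3 constraints: D(Y) = {6}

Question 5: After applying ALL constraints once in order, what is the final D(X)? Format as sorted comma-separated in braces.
Constraint 1 (X < Y) on D(X)={3,4,5,6} D(Y)={2,4,6}: X {3,4,5,6}->{3,4,5}; Y {2,4,6}->{4,6}
Constraint 2 (W != Y) on D(W)={2,3,4,5,6} D(Y)={4,6}: no change
Constraint 3 (W + X = Y) on D(W)={2,3,4,5,6} D(X)={3,4,5} D(Y)={4,6}: W {2,3,4,5,6}->{2,3}; X {3,4,5}->{3,4}; Y {4,6}->{6}
So after all 3 constraints: D(X) = {3,4}

Answer: {3,4}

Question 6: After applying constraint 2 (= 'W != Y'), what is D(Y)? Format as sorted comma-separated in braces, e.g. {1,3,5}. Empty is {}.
Answer: {4,6}

Derivation:
Constraint 1 (X < Y) on D(X)={3,4,5,6} D(Y)={2,4,6}: X {3,4,5,6}->{3,4,5}; Y {2,4,6}->{4,6}
Constraint 2 (W != Y) on D(W)={2,3,4,5,6} D(Y)={4,6}: no change
So after constraint 2: D(Y) = {4,6}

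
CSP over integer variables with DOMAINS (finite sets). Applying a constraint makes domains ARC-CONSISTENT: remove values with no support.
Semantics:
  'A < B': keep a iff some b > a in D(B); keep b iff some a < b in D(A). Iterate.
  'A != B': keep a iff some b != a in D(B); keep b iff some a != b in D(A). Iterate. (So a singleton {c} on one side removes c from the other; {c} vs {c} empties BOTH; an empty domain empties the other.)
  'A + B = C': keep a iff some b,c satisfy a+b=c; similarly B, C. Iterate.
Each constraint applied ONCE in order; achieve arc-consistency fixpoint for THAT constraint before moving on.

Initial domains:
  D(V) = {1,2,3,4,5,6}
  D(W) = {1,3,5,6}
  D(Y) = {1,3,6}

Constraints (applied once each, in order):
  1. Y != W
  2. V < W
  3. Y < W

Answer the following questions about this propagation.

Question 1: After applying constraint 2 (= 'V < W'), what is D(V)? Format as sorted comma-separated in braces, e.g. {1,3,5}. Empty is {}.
Constraint 1 (Y != W) on D(Y)={1,3,6} D(W)={1,3,5,6}: no change
Constraint 2 (V < W) on D(V)={1,2,3,4,5,6} D(W)={1,3,5,6}: V {1,2,3,4,5,6}->{1,2,3,4,5}; W {1,3,5,6}->{3,5,6}
So after constraint 2: D(V) = {1,2,3,4,5}

Answer: {1,2,3,4,5}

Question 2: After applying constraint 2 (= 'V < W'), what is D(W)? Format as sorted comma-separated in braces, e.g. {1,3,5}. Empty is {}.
Answer: {3,5,6}

Derivation:
Constraint 1 (Y != W) on D(Y)={1,3,6} D(W)={1,3,5,6}: no change
Constraint 2 (V < W) on D(V)={1,2,3,4,5,6} D(W)={1,3,5,6}: V {1,2,3,4,5,6}->{1,2,3,4,5}; W {1,3,5,6}->{3,5,6}
So after constraint 2: D(W) = {3,5,6}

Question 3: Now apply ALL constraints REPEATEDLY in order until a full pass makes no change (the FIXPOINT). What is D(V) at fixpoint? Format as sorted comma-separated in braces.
pass 0 (initial): D(V)={1,2,3,4,5,6}
pass 1: V {1,2,3,4,5,6}->{1,2,3,4,5}; W {1,3,5,6}->{3,5,6}; Y {1,3,6}->{1,3}
pass 2: no change
Fixpoint after 2 passes: D(V) = {1,2,3,4,5}

Answer: {1,2,3,4,5}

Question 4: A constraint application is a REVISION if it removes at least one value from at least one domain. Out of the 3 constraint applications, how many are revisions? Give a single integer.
Answer: 2

Derivation:
Constraint 1 (Y != W) on D(Y)={1,3,6} D(W)={1,3,5,6}: no change => not a revision
Constraint 2 (V < W) on D(V)={1,2,3,4,5,6} D(W)={1,3,5,6}: V {1,2,3,4,5,6}->{1,2,3,4,5}; W {1,3,5,6}->{3,5,6} => REVISION
Constraint 3 (Y < W) on D(Y)={1,3,6} D(W)={3,5,6}: Y {1,3,6}->{1,3} => REVISION
Total revisions = 2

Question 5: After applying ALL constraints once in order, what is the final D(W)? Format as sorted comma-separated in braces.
Constraint 1 (Y != W) on D(Y)={1,3,6} D(W)={1,3,5,6}: no change
Constraint 2 (V < W) on D(V)={1,2,3,4,5,6} D(W)={1,3,5,6}: V {1,2,3,4,5,6}->{1,2,3,4,5}; W {1,3,5,6}->{3,5,6}
Constraint 3 (Y < W) on D(Y)={1,3,6} D(W)={3,5,6}: Y {1,3,6}->{1,3}
So after all 3 constraints: D(W) = {3,5,6}

Answer: {3,5,6}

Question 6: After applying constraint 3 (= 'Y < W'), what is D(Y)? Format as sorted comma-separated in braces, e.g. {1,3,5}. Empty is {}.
Answer: {1,3}

Derivation:
Constraint 1 (Y != W) on D(Y)={1,3,6} D(W)={1,3,5,6}: no change
Constraint 2 (V < W) on D(V)={1,2,3,4,5,6} D(W)={1,3,5,6}: V {1,2,3,4,5,6}->{1,2,3,4,5}; W {1,3,5,6}->{3,5,6}
Constraint 3 (Y < W) on D(Y)={1,3,6} D(W)={3,5,6}: Y {1,3,6}->{1,3}
So after constraint 3: D(Y) = {1,3}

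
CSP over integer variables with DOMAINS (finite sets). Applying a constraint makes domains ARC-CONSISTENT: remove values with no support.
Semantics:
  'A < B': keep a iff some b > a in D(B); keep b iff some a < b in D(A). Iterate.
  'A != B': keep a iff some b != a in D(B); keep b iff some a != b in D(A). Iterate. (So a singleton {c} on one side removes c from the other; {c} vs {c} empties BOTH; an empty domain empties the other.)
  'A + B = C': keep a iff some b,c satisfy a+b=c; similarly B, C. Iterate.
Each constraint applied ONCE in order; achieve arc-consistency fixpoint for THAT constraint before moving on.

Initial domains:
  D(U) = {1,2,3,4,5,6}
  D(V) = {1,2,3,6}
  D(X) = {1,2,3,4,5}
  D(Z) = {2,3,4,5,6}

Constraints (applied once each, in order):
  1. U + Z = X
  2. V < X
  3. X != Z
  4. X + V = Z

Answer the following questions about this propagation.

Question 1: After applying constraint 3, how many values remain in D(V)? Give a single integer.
Constraint 1 (U + Z = X) on D(U)={1,2,3,4,5,6} D(Z)={2,3,4,5,6} D(X)={1,2,3,4,5}: U {1,2,3,4,5,6}->{1,2,3}; Z {2,3,4,5,6}->{2,3,4}; X {1,2,3,4,5}->{3,4,5}
Constraint 2 (V < X) on D(V)={1,2,3,6} D(X)={3,4,5}: V {1,2,3,6}->{1,2,3}
Constraint 3 (X != Z) on D(X)={3,4,5} D(Z)={2,3,4}: no change
So after constraint 3: D(V)={1,2,3}, size = 3

Answer: 3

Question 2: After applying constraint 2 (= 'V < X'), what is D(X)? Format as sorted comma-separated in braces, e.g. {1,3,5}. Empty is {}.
Constraint 1 (U + Z = X) on D(U)={1,2,3,4,5,6} D(Z)={2,3,4,5,6} D(X)={1,2,3,4,5}: U {1,2,3,4,5,6}->{1,2,3}; Z {2,3,4,5,6}->{2,3,4}; X {1,2,3,4,5}->{3,4,5}
Constraint 2 (V < X) on D(V)={1,2,3,6} D(X)={3,4,5}: V {1,2,3,6}->{1,2,3}
So after constraint 2: D(X) = {3,4,5}

Answer: {3,4,5}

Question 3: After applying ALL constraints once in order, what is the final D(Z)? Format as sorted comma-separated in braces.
Answer: {4}

Derivation:
Constraint 1 (U + Z = X) on D(U)={1,2,3,4,5,6} D(Z)={2,3,4,5,6} D(X)={1,2,3,4,5}: U {1,2,3,4,5,6}->{1,2,3}; Z {2,3,4,5,6}->{2,3,4}; X {1,2,3,4,5}->{3,4,5}
Constraint 2 (V < X) on D(V)={1,2,3,6} D(X)={3,4,5}: V {1,2,3,6}->{1,2,3}
Constraint 3 (X != Z) on D(X)={3,4,5} D(Z)={2,3,4}: no change
Constraint 4 (X + V = Z) on D(X)={3,4,5} D(V)={1,2,3} D(Z)={2,3,4}: X {3,4,5}->{3}; V {1,2,3}->{1}; Z {2,3,4}->{4}
So after all 4 constraints: D(Z) = {4}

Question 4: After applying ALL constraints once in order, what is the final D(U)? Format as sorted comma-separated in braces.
Constraint 1 (U + Z = X) on D(U)={1,2,3,4,5,6} D(Z)={2,3,4,5,6} D(X)={1,2,3,4,5}: U {1,2,3,4,5,6}->{1,2,3}; Z {2,3,4,5,6}->{2,3,4}; X {1,2,3,4,5}->{3,4,5}
Constraint 2 (V < X) on D(V)={1,2,3,6} D(X)={3,4,5}: V {1,2,3,6}->{1,2,3}
Constraint 3 (X != Z) on D(X)={3,4,5} D(Z)={2,3,4}: no change
Constraint 4 (X + V = Z) on D(X)={3,4,5} D(V)={1,2,3} D(Z)={2,3,4}: X {3,4,5}->{3}; V {1,2,3}->{1}; Z {2,3,4}->{4}
So after all 4 constraints: D(U) = {1,2,3}

Answer: {1,2,3}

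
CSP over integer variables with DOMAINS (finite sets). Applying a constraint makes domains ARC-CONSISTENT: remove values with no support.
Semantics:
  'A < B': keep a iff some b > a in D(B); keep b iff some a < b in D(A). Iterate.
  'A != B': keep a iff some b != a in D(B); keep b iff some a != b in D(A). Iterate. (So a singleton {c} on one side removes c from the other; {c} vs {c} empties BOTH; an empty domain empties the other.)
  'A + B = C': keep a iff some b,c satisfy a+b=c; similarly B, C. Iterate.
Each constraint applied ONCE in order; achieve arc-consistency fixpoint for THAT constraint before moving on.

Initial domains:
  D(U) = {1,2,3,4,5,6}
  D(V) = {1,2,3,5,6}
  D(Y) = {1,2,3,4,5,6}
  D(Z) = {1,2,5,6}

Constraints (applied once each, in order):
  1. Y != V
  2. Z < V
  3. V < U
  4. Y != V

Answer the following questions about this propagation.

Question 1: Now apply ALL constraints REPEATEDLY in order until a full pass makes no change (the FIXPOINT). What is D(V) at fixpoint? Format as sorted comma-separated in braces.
pass 0 (initial): D(V)={1,2,3,5,6}
pass 1: U {1,2,3,4,5,6}->{3,4,5,6}; V {1,2,3,5,6}->{2,3,5}; Z {1,2,5,6}->{1,2,5}
pass 2: Z {1,2,5}->{1,2}
pass 3: no change
Fixpoint after 3 passes: D(V) = {2,3,5}

Answer: {2,3,5}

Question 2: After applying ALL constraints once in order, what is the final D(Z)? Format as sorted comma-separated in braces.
Answer: {1,2,5}

Derivation:
Constraint 1 (Y != V) on D(Y)={1,2,3,4,5,6} D(V)={1,2,3,5,6}: no change
Constraint 2 (Z < V) on D(Z)={1,2,5,6} D(V)={1,2,3,5,6}: Z {1,2,5,6}->{1,2,5}; V {1,2,3,5,6}->{2,3,5,6}
Constraint 3 (V < U) on D(V)={2,3,5,6} D(U)={1,2,3,4,5,6}: V {2,3,5,6}->{2,3,5}; U {1,2,3,4,5,6}->{3,4,5,6}
Constraint 4 (Y != V) on D(Y)={1,2,3,4,5,6} D(V)={2,3,5}: no change
So after all 4 constraints: D(Z) = {1,2,5}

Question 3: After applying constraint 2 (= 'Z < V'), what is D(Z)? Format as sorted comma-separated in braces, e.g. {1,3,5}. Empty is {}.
Answer: {1,2,5}

Derivation:
Constraint 1 (Y != V) on D(Y)={1,2,3,4,5,6} D(V)={1,2,3,5,6}: no change
Constraint 2 (Z < V) on D(Z)={1,2,5,6} D(V)={1,2,3,5,6}: Z {1,2,5,6}->{1,2,5}; V {1,2,3,5,6}->{2,3,5,6}
So after constraint 2: D(Z) = {1,2,5}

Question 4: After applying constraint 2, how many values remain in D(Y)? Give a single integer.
Answer: 6

Derivation:
Constraint 1 (Y != V) on D(Y)={1,2,3,4,5,6} D(V)={1,2,3,5,6}: no change
Constraint 2 (Z < V) on D(Z)={1,2,5,6} D(V)={1,2,3,5,6}: Z {1,2,5,6}->{1,2,5}; V {1,2,3,5,6}->{2,3,5,6}
So after constraint 2: D(Y)={1,2,3,4,5,6}, size = 6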